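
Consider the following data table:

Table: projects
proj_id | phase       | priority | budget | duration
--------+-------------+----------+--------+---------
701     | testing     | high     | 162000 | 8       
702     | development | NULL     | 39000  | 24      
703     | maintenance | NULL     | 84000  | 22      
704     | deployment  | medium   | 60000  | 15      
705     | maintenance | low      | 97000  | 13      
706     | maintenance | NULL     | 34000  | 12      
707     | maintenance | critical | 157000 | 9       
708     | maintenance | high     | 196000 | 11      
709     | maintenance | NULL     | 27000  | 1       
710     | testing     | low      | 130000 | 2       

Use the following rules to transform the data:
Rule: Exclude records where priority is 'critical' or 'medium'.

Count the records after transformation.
8

Step 1: Count records to exclude
  - 1 (critical) + 1 (medium) = 2 records
Step 2: Total records: 10
Step 3: Remaining = 10 - 2 = 8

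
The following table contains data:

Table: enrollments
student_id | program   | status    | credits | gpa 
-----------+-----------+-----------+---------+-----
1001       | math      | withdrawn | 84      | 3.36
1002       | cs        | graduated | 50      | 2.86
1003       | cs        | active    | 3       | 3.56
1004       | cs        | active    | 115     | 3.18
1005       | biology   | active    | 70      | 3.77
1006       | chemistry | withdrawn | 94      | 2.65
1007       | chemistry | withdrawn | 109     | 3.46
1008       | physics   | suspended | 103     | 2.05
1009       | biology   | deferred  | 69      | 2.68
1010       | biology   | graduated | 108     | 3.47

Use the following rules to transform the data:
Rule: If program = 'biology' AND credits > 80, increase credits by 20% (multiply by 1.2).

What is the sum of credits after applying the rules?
826.6

Step 1: Find records where program = 'biology' AND credits > 80
Step 2: 1 records match, summing to 108
Step 3: After multiplier: 108 × 1.2 = 129.6
Step 4: Unaffected records sum: 697
Step 5: Final sum = 129.6 + 697 = 826.6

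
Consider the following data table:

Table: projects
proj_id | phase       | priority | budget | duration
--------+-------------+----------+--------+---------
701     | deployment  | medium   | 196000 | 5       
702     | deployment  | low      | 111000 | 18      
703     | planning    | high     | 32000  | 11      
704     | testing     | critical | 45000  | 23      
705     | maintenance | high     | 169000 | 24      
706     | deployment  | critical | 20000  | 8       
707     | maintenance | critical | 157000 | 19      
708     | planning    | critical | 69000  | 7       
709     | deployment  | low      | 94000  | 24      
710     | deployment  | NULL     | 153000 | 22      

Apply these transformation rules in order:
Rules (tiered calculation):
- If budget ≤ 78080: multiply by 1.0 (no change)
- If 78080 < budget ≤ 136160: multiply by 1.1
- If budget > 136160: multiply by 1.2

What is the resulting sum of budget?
1201500.0

Step 1: Tier 1 (budget ≤ 78080): 4 records, sum = 166000 × 1.0 = 166000.0
Step 2: Tier 2 (78080 < budget ≤ 136160): 2 records, sum = 205000 × 1.1 = 225500.0
Step 3: Tier 3 (budget > 136160): 4 records, sum = 675000 × 1.2 = 810000.0
Step 4: Final sum = 166000.0 + 225500.0 + 810000.0 = 1201500.0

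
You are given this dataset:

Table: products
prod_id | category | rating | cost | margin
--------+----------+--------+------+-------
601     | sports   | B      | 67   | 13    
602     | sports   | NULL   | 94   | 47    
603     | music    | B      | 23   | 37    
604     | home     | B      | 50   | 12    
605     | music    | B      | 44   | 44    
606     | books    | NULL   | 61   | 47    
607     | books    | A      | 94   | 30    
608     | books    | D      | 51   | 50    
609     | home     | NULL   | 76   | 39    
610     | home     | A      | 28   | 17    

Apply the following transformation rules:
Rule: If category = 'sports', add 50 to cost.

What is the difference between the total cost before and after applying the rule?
100

Step 1: Original sum of cost = 588
Step 2: 2 records have category = 'sports'
Step 3: Each affected record changes by 50
Step 4: Total change = 2 × 50 = 100
Step 5: New sum = 588 + 100 = 688
Step 6: Difference = |688 - 588| = 100
        (Sum increased by 100)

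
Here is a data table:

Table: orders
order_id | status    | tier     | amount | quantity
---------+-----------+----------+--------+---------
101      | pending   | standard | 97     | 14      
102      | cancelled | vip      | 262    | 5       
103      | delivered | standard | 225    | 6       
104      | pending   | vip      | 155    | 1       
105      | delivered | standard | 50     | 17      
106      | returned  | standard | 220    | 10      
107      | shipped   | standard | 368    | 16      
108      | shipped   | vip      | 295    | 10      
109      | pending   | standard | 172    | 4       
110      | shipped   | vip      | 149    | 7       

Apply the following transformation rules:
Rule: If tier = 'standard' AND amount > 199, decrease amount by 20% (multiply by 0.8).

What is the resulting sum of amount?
1830.4

Step 1: Find records where tier = 'standard' AND amount > 199
Step 2: 3 records match, summing to 813
Step 3: After multiplier: 813 × 0.8 = 650.4
Step 4: Unaffected records sum: 1180
Step 5: Final sum = 650.4 + 1180 = 1830.4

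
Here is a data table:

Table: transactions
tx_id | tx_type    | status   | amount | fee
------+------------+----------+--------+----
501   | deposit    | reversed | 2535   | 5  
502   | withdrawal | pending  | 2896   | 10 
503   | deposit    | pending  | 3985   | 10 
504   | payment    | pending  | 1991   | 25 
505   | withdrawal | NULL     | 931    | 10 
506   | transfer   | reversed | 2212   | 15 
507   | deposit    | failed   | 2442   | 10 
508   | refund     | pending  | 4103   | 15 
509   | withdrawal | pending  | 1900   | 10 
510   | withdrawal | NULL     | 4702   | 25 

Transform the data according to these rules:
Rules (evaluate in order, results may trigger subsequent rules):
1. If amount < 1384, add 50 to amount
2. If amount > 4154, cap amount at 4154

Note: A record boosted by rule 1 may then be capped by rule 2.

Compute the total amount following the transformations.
27199

Step 1: Apply rule 1 to records with amount < 1384
  - 1 records get bonus of 50
  - Of these, 0 records then exceed 4154 and get capped
Step 2: Apply rule 2 to records with amount > 4154
  - 1 records (original) are capped
Step 3: Calculate final sum = 27199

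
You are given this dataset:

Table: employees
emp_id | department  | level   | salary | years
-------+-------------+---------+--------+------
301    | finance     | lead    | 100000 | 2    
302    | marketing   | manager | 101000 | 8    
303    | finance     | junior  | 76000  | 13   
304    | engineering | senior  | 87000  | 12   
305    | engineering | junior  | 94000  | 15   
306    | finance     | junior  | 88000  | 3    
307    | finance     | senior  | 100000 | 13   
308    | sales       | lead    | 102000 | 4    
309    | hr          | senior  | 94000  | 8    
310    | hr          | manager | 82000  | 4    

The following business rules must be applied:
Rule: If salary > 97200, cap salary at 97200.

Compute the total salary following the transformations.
909800

Step 1: 4 records have salary > 97200
Step 2: These records originally summed to 403000
Step 3: After capping: 4 × 97200 = 388800
Step 4: Unaffected records sum: 521000
Step 5: Final sum = 388800 + 521000 = 909800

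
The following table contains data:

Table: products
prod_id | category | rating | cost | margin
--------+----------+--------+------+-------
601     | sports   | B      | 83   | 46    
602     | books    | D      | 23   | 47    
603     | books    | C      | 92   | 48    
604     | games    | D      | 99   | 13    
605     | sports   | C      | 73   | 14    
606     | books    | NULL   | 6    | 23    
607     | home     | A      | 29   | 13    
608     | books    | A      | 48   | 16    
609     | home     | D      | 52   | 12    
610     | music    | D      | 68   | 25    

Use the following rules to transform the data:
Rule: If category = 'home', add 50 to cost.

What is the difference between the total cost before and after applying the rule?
100

Step 1: Original sum of cost = 573
Step 2: 2 records have category = 'home'
Step 3: Each affected record changes by 50
Step 4: Total change = 2 × 50 = 100
Step 5: New sum = 573 + 100 = 673
Step 6: Difference = |673 - 573| = 100
        (Sum increased by 100)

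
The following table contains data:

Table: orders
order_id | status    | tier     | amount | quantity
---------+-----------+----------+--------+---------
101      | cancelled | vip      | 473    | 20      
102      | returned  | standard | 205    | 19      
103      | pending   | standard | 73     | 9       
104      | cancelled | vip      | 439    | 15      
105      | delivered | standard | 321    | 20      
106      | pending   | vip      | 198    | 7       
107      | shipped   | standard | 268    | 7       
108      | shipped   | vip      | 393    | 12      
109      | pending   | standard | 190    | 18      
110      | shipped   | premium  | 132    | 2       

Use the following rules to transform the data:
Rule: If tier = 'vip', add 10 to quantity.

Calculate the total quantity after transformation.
169

Step 1: Count records where tier = 'vip': 4
Step 2: Total bonus added: 4 × 10 = 40
Step 3: Original sum of quantity: 129
Step 4: Final sum = 129 + 40 = 169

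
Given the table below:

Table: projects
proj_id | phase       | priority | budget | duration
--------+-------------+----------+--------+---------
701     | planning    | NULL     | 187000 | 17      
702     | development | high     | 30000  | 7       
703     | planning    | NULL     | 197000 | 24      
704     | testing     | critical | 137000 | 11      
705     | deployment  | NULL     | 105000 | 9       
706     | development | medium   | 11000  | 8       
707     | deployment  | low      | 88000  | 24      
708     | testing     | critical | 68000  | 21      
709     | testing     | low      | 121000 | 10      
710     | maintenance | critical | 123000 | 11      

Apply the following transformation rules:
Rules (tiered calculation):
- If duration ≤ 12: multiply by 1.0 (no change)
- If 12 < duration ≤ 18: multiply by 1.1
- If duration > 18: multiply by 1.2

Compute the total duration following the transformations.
157.5

Step 1: Tier 1 (duration ≤ 12): 6 records, sum = 56 × 1.0 = 56.0
Step 2: Tier 2 (12 < duration ≤ 18): 1 records, sum = 17 × 1.1 = 18.7
Step 3: Tier 3 (duration > 18): 3 records, sum = 69 × 1.2 = 82.8
Step 4: Final sum = 56.0 + 18.7 + 82.8 = 157.5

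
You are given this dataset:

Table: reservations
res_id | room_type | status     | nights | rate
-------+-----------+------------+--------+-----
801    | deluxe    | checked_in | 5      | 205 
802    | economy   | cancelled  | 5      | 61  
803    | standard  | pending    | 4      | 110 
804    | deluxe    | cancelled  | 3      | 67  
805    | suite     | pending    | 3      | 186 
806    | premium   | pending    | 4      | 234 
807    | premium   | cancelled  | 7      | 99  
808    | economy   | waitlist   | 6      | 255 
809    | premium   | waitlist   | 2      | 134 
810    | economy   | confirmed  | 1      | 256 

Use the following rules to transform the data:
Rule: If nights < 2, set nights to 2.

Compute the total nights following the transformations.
41

Step 1: 1 records have nights < 2
Step 2: These records originally summed to 1
Step 3: After setting to minimum: 1 × 2 = 2
Step 4: Unaffected records sum: 39
Step 5: Final sum = 2 + 39 = 41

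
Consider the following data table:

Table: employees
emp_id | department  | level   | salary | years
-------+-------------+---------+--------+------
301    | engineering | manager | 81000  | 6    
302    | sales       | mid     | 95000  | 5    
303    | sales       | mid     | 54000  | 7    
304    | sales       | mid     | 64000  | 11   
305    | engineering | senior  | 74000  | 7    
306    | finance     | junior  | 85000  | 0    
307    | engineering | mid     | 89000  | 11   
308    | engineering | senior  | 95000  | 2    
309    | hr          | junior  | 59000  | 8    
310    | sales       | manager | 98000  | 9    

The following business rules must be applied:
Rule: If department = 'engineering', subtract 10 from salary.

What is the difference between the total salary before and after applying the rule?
40

Step 1: Original sum of salary = 794000
Step 2: 4 records have department = 'engineering'
Step 3: Each affected record changes by -10
Step 4: Total change = 4 × -10 = -40
Step 5: New sum = 794000 + -40 = 793960
Step 6: Difference = |793960 - 794000| = 40
        (Sum decreased by 40)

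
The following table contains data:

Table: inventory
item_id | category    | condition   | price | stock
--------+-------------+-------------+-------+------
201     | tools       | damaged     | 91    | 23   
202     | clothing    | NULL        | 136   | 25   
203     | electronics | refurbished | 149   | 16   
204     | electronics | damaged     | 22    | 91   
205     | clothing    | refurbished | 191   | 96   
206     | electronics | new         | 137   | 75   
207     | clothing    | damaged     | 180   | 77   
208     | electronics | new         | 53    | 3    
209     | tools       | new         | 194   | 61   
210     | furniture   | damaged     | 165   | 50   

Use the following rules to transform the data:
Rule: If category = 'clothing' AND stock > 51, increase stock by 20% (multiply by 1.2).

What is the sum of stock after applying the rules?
551.6

Step 1: Find records where category = 'clothing' AND stock > 51
Step 2: 2 records match, summing to 173
Step 3: After multiplier: 173 × 1.2 = 207.6
Step 4: Unaffected records sum: 344
Step 5: Final sum = 207.6 + 344 = 551.6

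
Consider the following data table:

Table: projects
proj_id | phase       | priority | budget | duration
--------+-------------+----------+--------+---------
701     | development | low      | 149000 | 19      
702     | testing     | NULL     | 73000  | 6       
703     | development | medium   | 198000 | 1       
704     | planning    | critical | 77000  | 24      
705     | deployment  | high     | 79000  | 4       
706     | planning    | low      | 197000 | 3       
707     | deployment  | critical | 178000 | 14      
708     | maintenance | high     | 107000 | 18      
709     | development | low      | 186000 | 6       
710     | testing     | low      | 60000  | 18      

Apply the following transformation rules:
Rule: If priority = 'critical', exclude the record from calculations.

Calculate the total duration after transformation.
75

Step 1: Identify records where priority = 'critical'
Step 2: The excluded records sum to 38
Step 3: Original total duration = 113
Step 4: Remaining total = 113 - 38 = 75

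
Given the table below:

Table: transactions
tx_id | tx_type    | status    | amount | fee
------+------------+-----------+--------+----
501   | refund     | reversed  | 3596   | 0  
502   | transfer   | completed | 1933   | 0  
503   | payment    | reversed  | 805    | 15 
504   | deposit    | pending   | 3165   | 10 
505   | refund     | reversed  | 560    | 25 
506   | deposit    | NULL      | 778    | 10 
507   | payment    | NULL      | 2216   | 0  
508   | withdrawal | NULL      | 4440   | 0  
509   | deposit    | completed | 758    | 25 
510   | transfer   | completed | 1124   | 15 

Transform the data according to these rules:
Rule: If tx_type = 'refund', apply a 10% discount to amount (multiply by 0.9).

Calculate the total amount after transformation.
18959.4

Step 1: Records with tx_type = 'refund' have total amount = 4156
Step 2: Apply multiplier: 4156 × 0.9 = 3740.4
Step 3: Other records total: 15219
Step 4: Final sum = 3740.4 + 15219 = 18959.4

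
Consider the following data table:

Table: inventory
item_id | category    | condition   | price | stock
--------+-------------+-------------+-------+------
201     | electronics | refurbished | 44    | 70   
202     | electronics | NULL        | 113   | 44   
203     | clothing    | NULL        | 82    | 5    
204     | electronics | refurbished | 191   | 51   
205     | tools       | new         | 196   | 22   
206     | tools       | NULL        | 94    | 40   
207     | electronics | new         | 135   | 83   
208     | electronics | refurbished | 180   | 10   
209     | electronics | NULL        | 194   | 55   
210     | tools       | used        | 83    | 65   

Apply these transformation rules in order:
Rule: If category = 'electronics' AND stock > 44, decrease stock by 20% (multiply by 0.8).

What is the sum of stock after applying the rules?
393.2

Step 1: Find records where category = 'electronics' AND stock > 44
Step 2: 4 records match, summing to 259
Step 3: After multiplier: 259 × 0.8 = 207.2
Step 4: Unaffected records sum: 186
Step 5: Final sum = 207.2 + 186 = 393.2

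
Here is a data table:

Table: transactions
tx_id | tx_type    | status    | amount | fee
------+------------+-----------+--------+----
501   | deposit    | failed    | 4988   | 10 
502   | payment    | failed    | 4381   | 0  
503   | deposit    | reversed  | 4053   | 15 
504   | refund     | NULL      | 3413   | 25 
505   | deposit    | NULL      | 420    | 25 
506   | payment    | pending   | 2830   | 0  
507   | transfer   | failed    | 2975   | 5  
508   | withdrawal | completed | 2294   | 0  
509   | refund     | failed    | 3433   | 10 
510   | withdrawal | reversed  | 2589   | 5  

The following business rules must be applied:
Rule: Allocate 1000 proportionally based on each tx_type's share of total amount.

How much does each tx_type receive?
deposit: 301.54, payment: 229.83, refund: 218.19, transfer: 94.82, withdrawal: 155.63

Step 1: Calculate total amount = 31376
Step 2: Calculate each tx_type's proportion:
  deposit: 9461/31376 = 30.15% → 301.54
  payment: 7211/31376 = 22.98% → 229.83
  refund: 6846/31376 = 21.82% → 218.19
  transfer: 2975/31376 = 9.48% → 94.82
  withdrawal: 4883/31376 = 15.56% → 155.63
Step 3: Verify: sum of allocations ≈ 1000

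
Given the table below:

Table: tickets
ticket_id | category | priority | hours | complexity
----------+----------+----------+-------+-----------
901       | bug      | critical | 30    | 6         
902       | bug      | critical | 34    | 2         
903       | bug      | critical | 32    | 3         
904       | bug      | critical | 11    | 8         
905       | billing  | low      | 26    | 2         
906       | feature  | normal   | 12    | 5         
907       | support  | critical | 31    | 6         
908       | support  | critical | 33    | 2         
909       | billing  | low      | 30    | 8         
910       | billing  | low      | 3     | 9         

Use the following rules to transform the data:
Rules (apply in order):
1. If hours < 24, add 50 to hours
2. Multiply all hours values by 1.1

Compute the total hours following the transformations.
431.2

Step 1: Apply Rule 1 - Add 50 to records with hours < 24
  - 3 records affected: 26 + (3 × 50) = 176
  - Unaffected records: 216
  - Sum after Rule 1: 392
Step 2: Apply Rule 2 - Multiply all by 1.1
  - 392 × 1.1 = 431.2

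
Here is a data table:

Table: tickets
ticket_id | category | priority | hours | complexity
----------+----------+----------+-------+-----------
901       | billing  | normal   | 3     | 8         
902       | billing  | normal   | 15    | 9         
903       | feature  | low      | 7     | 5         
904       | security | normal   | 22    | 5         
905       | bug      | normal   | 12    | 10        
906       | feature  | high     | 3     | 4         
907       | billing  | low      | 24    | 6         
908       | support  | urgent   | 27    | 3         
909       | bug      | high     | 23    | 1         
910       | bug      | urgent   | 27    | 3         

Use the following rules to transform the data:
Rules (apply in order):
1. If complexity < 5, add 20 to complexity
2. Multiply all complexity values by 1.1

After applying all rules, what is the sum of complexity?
147.4

Step 1: Apply Rule 1 - Add 20 to records with complexity < 5
  - 4 records affected: 11 + (4 × 20) = 91
  - Unaffected records: 43
  - Sum after Rule 1: 134
Step 2: Apply Rule 2 - Multiply all by 1.1
  - 134 × 1.1 = 147.4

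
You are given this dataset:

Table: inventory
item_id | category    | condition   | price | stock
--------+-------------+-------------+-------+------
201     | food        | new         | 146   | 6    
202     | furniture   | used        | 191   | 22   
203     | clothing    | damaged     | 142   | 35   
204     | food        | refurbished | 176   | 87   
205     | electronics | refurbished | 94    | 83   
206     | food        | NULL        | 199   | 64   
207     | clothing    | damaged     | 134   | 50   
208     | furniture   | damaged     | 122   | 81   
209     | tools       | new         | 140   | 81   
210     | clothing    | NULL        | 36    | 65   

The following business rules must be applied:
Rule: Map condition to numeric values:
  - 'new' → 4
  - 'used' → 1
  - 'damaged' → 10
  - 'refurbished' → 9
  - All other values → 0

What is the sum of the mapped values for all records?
57

Step 1: Apply mapping to each record
Step 2: Count by status:
  'new': 2 records × 4 = 8
  'used': 1 records × 1 = 1
  'damaged': 3 records × 10 = 30
  'refurbished': 2 records × 9 = 18
Step 3: Sum all mapped values = 57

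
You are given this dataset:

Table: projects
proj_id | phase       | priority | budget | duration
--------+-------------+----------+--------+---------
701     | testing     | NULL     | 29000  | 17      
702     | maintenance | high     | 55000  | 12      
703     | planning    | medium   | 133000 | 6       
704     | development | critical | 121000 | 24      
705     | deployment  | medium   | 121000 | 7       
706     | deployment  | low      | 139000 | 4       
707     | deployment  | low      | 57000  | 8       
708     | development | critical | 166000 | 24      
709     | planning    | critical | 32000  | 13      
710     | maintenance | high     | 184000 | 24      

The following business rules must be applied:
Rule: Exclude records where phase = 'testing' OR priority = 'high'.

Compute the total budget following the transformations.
769000

Step 1: Find records where phase = 'testing' OR priority = 'high'
Step 2: 3 records match, summing to 268000
Step 3: Original sum: 1037000
Step 4: Remaining sum = 1037000 - 268000 = 769000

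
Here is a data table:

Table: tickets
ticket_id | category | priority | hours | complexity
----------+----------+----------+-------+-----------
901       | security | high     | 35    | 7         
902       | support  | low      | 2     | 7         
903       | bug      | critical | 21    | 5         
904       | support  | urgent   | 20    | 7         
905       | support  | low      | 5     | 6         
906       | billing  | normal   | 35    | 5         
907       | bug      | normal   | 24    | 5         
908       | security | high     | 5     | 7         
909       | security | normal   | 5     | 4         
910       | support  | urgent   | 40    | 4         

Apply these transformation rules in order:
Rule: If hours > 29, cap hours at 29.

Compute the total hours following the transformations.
169

Step 1: 3 records have hours > 29
Step 2: These records originally summed to 110
Step 3: After capping: 3 × 29 = 87
Step 4: Unaffected records sum: 82
Step 5: Final sum = 87 + 82 = 169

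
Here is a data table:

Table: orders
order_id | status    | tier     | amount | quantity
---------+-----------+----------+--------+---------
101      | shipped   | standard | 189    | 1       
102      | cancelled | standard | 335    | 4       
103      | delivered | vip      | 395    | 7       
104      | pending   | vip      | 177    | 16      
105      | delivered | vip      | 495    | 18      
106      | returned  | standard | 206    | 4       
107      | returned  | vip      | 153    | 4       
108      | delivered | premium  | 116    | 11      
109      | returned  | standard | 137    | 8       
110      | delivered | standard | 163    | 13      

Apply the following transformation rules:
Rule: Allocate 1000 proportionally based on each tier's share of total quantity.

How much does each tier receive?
premium: 127.91, standard: 348.84, vip: 523.26

Step 1: Calculate total quantity = 86
Step 2: Calculate each tier's proportion:
  premium: 11/86 = 12.79% → 127.91
  standard: 30/86 = 34.88% → 348.84
  vip: 45/86 = 52.33% → 523.26
Step 3: Verify: sum of allocations ≈ 1000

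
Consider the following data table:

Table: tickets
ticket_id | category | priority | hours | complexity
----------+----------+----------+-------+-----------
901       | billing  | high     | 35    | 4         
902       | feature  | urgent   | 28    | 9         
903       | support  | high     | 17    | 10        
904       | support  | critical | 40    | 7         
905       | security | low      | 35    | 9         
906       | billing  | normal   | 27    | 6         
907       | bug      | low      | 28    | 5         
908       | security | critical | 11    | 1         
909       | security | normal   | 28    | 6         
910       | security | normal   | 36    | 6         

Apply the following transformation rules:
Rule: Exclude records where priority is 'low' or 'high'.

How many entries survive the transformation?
6

Step 1: Count records to exclude
  - 2 (low) + 2 (high) = 4 records
Step 2: Total records: 10
Step 3: Remaining = 10 - 4 = 6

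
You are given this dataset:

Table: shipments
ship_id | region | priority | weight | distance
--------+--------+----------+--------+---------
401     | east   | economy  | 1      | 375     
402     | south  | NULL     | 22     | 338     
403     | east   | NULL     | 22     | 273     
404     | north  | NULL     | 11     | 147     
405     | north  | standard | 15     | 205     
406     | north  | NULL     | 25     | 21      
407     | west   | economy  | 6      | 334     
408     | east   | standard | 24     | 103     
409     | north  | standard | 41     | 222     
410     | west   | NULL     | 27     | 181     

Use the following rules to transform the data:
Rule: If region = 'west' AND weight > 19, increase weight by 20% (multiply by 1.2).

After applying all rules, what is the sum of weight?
199.4

Step 1: Find records where region = 'west' AND weight > 19
Step 2: 1 records match, summing to 27
Step 3: After multiplier: 27 × 1.2 = 32.4
Step 4: Unaffected records sum: 167
Step 5: Final sum = 32.4 + 167 = 199.4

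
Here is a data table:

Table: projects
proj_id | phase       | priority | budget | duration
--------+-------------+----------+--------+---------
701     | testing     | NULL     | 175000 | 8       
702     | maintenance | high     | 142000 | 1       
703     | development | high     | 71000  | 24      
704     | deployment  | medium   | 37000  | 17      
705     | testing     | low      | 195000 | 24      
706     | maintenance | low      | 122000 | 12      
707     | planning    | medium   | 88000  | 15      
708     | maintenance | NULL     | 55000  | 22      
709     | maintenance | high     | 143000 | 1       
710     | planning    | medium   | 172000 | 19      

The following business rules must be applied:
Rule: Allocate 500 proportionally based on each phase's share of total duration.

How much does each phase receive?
deployment: 59.44, development: 83.92, maintenance: 125.87, planning: 118.88, testing: 111.89

Step 1: Calculate total duration = 143
Step 2: Calculate each phase's proportion:
  deployment: 17/143 = 11.89% → 59.44
  development: 24/143 = 16.78% → 83.92
  maintenance: 36/143 = 25.17% → 125.87
  planning: 34/143 = 23.78% → 118.88
  testing: 32/143 = 22.38% → 111.89
Step 3: Verify: sum of allocations ≈ 500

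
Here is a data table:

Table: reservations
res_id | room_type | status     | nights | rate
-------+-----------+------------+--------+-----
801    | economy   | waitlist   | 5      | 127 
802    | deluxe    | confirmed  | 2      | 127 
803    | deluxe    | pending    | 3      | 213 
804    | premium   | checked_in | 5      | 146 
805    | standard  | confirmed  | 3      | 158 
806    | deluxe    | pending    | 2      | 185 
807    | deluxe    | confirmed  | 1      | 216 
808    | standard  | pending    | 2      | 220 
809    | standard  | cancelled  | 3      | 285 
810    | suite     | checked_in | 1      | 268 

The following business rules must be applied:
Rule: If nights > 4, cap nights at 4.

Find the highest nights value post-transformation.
4

Step 1: Original maximum nights = 5
Step 2: Apply cap at 4
Step 3: 2 records had nights > 4 and were capped
Step 4: Maximum after transformation = 4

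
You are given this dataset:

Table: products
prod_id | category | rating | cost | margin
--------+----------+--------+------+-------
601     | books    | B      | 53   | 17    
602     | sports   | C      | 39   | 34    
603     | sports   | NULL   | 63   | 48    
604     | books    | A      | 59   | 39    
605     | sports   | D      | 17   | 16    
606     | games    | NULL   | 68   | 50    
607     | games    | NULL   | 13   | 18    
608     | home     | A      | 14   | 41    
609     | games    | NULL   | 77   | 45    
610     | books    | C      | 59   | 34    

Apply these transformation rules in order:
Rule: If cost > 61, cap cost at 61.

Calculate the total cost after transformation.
437

Step 1: 3 records have cost > 61
Step 2: These records originally summed to 208
Step 3: After capping: 3 × 61 = 183
Step 4: Unaffected records sum: 254
Step 5: Final sum = 183 + 254 = 437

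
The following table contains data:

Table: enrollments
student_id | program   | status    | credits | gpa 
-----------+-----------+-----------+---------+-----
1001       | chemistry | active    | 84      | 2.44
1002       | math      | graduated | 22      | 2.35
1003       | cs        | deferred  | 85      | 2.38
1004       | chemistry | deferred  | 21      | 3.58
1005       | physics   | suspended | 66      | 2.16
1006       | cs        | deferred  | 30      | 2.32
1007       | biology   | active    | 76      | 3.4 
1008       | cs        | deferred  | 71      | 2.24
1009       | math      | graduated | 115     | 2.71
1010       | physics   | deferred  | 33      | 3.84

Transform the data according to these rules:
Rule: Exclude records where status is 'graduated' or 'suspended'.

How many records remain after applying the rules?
7

Step 1: Count records to exclude
  - 2 (graduated) + 1 (suspended) = 3 records
Step 2: Total records: 10
Step 3: Remaining = 10 - 3 = 7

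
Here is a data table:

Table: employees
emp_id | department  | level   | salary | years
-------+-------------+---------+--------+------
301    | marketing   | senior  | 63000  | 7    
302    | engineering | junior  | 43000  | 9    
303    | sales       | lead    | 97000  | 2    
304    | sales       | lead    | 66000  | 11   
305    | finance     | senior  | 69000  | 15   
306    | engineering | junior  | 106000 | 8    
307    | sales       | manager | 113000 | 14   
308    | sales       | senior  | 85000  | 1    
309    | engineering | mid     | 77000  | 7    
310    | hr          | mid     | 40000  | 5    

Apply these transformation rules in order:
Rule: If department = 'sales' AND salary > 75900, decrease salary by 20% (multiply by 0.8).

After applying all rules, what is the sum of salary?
700000.0

Step 1: Find records where department = 'sales' AND salary > 75900
Step 2: 3 records match, summing to 295000
Step 3: After multiplier: 295000 × 0.8 = 236000.0
Step 4: Unaffected records sum: 464000
Step 5: Final sum = 236000.0 + 464000 = 700000.0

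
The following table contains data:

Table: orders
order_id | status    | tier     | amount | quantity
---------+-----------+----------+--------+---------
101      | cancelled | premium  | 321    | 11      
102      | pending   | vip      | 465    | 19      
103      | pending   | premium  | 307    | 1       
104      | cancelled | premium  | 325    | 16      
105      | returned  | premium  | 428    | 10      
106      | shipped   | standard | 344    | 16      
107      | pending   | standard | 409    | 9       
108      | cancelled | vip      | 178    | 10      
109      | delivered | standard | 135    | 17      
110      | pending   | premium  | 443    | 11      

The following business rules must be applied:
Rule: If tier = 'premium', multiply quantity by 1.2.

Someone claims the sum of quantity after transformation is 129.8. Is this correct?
Yes, the result is correct.

Step 1: Calculate the correct sum after transformation
Step 2: Apply multiplier 1.2 to records where tier = 'premium'
Step 3: Correct result = 129.8
Step 4: Claimed result = 129.8
Step 5: 129.8 = 129.8 ✓
Conclusion: The claimed result is correct.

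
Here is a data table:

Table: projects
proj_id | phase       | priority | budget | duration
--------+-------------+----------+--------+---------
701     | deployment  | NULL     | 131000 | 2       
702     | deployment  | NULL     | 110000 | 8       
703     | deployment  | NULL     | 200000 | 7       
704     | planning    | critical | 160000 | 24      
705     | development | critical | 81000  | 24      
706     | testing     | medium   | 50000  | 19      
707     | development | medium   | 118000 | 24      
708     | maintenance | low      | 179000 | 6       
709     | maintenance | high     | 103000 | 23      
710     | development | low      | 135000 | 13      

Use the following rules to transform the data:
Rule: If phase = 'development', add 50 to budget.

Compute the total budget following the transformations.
1267150

Step 1: Count records where phase = 'development': 3
Step 2: Total bonus added: 3 × 50 = 150
Step 3: Original sum of budget: 1267000
Step 4: Final sum = 1267000 + 150 = 1267150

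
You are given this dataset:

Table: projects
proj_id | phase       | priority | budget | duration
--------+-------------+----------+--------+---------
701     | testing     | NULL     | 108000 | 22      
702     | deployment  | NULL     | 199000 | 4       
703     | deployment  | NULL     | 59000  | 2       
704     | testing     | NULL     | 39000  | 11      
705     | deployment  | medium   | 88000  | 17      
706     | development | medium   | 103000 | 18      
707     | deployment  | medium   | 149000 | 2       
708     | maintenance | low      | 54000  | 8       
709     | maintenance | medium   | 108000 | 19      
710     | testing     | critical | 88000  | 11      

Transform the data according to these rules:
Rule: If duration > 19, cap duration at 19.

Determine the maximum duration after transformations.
19

Step 1: Original maximum duration = 22
Step 2: Apply cap at 19
Step 3: 1 records had duration > 19 and were capped
Step 4: Maximum after transformation = 19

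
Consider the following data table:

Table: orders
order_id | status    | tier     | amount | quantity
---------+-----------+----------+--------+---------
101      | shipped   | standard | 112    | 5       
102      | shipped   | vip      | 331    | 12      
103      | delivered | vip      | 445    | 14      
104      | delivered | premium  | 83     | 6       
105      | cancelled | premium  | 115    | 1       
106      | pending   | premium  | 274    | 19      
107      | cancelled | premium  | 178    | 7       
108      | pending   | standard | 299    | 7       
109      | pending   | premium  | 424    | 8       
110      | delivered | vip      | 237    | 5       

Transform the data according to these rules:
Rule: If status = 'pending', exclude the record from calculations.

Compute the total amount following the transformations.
1501

Step 1: Identify records where status = 'pending'
Step 2: The excluded records sum to 997
Step 3: Original total amount = 2498
Step 4: Remaining total = 2498 - 997 = 1501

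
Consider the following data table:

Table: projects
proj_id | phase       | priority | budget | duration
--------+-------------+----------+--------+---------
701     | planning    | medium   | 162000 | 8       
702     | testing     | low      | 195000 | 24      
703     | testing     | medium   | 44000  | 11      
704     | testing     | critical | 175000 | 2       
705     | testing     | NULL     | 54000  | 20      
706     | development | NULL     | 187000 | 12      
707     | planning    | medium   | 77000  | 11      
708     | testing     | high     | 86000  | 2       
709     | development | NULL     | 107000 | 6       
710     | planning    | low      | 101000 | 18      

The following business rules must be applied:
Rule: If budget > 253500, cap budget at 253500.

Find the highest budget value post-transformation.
195000

Step 1: Original maximum budget = 195000
Step 2: Check cap of 253500 against maximum
Step 3: No records exceed the cap (max 195000 <= cap 253500), so no capping applies
Step 4: Maximum after transformation = 195000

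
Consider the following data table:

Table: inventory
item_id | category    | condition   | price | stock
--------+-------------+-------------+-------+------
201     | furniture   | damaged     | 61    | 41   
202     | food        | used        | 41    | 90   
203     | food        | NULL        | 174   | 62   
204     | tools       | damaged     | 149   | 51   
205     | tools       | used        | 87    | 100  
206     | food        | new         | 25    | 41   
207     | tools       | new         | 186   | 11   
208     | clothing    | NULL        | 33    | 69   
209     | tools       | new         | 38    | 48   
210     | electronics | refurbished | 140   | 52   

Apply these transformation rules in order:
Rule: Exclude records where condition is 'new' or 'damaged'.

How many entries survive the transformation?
5

Step 1: Count records to exclude
  - 3 (new) + 2 (damaged) = 5 records
Step 2: Total records: 10
Step 3: Remaining = 10 - 5 = 5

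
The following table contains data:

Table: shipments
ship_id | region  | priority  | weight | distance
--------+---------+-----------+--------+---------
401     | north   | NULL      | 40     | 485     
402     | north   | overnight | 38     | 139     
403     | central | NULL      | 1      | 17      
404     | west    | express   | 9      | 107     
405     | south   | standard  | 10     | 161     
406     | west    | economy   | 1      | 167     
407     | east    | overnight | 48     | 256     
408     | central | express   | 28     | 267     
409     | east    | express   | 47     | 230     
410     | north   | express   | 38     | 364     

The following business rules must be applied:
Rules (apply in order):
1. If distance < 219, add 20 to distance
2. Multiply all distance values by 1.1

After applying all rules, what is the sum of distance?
2522.3

Step 1: Apply Rule 1 - Add 20 to records with distance < 219
  - 5 records affected: 591 + (5 × 20) = 691
  - Unaffected records: 1602
  - Sum after Rule 1: 2293
Step 2: Apply Rule 2 - Multiply all by 1.1
  - 2293 × 1.1 = 2522.3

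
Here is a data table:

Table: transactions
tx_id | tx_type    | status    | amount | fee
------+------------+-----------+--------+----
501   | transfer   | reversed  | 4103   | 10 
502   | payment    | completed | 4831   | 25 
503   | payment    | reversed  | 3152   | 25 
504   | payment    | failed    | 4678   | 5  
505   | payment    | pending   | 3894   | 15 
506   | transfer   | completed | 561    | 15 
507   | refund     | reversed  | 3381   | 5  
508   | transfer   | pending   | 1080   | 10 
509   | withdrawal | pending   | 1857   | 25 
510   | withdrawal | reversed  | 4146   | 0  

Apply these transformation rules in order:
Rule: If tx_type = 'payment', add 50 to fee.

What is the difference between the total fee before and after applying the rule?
200

Step 1: Original sum of fee = 135
Step 2: 4 records have tx_type = 'payment'
Step 3: Each affected record changes by 50
Step 4: Total change = 4 × 50 = 200
Step 5: New sum = 135 + 200 = 335
Step 6: Difference = |335 - 135| = 200
        (Sum increased by 200)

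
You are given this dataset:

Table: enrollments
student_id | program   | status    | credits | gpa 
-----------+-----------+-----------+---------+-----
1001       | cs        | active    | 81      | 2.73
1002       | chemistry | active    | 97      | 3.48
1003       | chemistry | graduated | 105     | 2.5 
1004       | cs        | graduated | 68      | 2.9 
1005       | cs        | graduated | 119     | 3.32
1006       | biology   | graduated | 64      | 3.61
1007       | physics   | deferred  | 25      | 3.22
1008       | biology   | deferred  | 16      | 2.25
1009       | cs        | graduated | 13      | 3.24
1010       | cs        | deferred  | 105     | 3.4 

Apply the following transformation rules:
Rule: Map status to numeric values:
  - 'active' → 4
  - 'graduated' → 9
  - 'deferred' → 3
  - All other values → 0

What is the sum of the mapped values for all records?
62

Step 1: Apply mapping to each record
Step 2: Count by status:
  'active': 2 records × 4 = 8
  'graduated': 5 records × 9 = 45
  'deferred': 3 records × 3 = 9
Step 3: Sum all mapped values = 62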